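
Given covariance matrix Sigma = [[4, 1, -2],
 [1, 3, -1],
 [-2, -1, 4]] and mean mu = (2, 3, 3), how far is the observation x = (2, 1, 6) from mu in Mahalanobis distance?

Step 1 — centre the observation: (x - mu) = (0, -2, 3).

Step 2 — invert Sigma (cofactor / det for 3×3, or solve directly):
  Sigma^{-1} = [[0.3438, -0.0625, 0.1562],
 [-0.0625, 0.375, 0.0625],
 [0.1562, 0.0625, 0.3438]].

Step 3 — form the quadratic (x - mu)^T · Sigma^{-1} · (x - mu):
  Sigma^{-1} · (x - mu) = (0.5938, -0.5625, 0.9062).
  (x - mu)^T · [Sigma^{-1} · (x - mu)] = (0)·(0.5938) + (-2)·(-0.5625) + (3)·(0.9062) = 3.8438.

Step 4 — take square root: d = √(3.8438) ≈ 1.9605.

d(x, mu) = √(3.8438) ≈ 1.9605


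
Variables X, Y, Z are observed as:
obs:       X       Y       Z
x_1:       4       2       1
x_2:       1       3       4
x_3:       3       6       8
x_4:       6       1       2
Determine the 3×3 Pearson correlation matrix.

Step 1 — column means:
  mean(X) = (4 + 1 + 3 + 6) / 4 = 14/4 = 3.5
  mean(Y) = (2 + 3 + 6 + 1) / 4 = 12/4 = 3
  mean(Z) = (1 + 4 + 8 + 2) / 4 = 15/4 = 3.75

Step 2 — sample variances and covariances s[i,j] = (1/(n-1)) · Σ_k (x_{k,i} - mean_i) · (x_{k,j} - mean_j), with n-1 = 3:
  s[X,X] = ((0.5)·(0.5) + (-2.5)·(-2.5) + (-0.5)·(-0.5) + (2.5)·(2.5)) / 3 = 13/3 = 4.3333
  s[X,Y] = ((0.5)·(-1) + (-2.5)·(0) + (-0.5)·(3) + (2.5)·(-2)) / 3 = -7/3 = -2.3333
  s[X,Z] = ((0.5)·(-2.75) + (-2.5)·(0.25) + (-0.5)·(4.25) + (2.5)·(-1.75)) / 3 = -8.5/3 = -2.8333
  s[Y,Y] = ((-1)·(-1) + (0)·(0) + (3)·(3) + (-2)·(-2)) / 3 = 14/3 = 4.6667
  s[Y,Z] = ((-1)·(-2.75) + (0)·(0.25) + (3)·(4.25) + (-2)·(-1.75)) / 3 = 19/3 = 6.3333
  s[Z,Z] = ((-2.75)·(-2.75) + (0.25)·(0.25) + (4.25)·(4.25) + (-1.75)·(-1.75)) / 3 = 28.75/3 = 9.5833
  Sample standard deviations s_i = √(s[i,i]):
  s(X) = √(4.3333) = 2.0817
  s(Y) = √(4.6667) = 2.1602
  s(Z) = √(9.5833) = 3.0957

Step 3 — r_{ij} = s_{ij} / (s_i · s_j):
  r[X,X] = 1 (diagonal).
  r[X,Y] = -2.3333 / (2.0817 · 2.1602) = -2.3333 / 4.4969 = -0.5189
  r[X,Z] = -2.8333 / (2.0817 · 3.0957) = -2.8333 / 6.4442 = -0.4397
  r[Y,Y] = 1 (diagonal).
  r[Y,Z] = 6.3333 / (2.1602 · 3.0957) = 6.3333 / 6.6875 = 0.947
  r[Z,Z] = 1 (diagonal).

R is symmetric with unit diagonal. Assembling:

R = [[1, -0.5189, -0.4397],
 [-0.5189, 1, 0.947],
 [-0.4397, 0.947, 1]]


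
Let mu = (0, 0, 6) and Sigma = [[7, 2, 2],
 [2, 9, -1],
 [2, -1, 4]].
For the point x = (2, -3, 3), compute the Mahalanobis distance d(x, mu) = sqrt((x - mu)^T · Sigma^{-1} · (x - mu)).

Step 1 — centre the observation: (x - mu) = (2, -3, -3).

Step 2 — invert Sigma (cofactor / det for 3×3, or solve directly):
  Sigma^{-1} = [[0.1892, -0.0541, -0.1081],
 [-0.0541, 0.1297, 0.0595],
 [-0.1081, 0.0595, 0.3189]].

Step 3 — form the quadratic (x - mu)^T · Sigma^{-1} · (x - mu):
  Sigma^{-1} · (x - mu) = (0.8649, -0.6757, -1.3514).
  (x - mu)^T · [Sigma^{-1} · (x - mu)] = (2)·(0.8649) + (-3)·(-0.6757) + (-3)·(-1.3514) = 7.8108.

Step 4 — take square root: d = √(7.8108) ≈ 2.7948.

d(x, mu) = √(7.8108) ≈ 2.7948


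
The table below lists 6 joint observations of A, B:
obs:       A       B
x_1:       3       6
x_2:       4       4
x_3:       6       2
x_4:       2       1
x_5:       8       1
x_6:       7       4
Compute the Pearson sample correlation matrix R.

Step 1 — column means:
  mean(A) = (3 + 4 + 6 + 2 + 8 + 7) / 6 = 30/6 = 5
  mean(B) = (6 + 4 + 2 + 1 + 1 + 4) / 6 = 18/6 = 3

Step 2 — sample variances and covariances s[i,j] = (1/(n-1)) · Σ_k (x_{k,i} - mean_i) · (x_{k,j} - mean_j), with n-1 = 5:
  s[A,A] = ((-2)·(-2) + (-1)·(-1) + (1)·(1) + (-3)·(-3) + (3)·(3) + (2)·(2)) / 5 = 28/5 = 5.6
  s[A,B] = ((-2)·(3) + (-1)·(1) + (1)·(-1) + (-3)·(-2) + (3)·(-2) + (2)·(1)) / 5 = -6/5 = -1.2
  s[B,B] = ((3)·(3) + (1)·(1) + (-1)·(-1) + (-2)·(-2) + (-2)·(-2) + (1)·(1)) / 5 = 20/5 = 4
  Sample standard deviations s_i = √(s[i,i]):
  s(A) = √(5.6) = 2.3664
  s(B) = √(4) = 2

Step 3 — r_{ij} = s_{ij} / (s_i · s_j):
  r[A,A] = 1 (diagonal).
  r[A,B] = -1.2 / (2.3664 · 2) = -1.2 / 4.7329 = -0.2535
  r[B,B] = 1 (diagonal).

R is symmetric with unit diagonal. Assembling:

R = [[1, -0.2535],
 [-0.2535, 1]]


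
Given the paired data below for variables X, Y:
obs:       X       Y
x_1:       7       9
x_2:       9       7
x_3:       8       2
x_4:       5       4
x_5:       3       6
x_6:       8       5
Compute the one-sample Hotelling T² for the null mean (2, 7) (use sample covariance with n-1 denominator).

Step 1 — sample mean vector:
  mean(X) = (7 + 9 + 8 + 5 + 3 + 8) / 6 = 40/6 = 6.6667
  mean(Y) = (9 + 7 + 2 + 4 + 6 + 5) / 6 = 33/6 = 5.5
  x̄ = (6.6667, 5.5),  deviation x̄ - mu_0 = (6.6667, 5.5) - (2, 7) = (4.6667, -1.5).

Step 2 — sample covariance matrix, S[i,j] = (1/(n-1)) · Σ_k (x_{k,i} - mean_i) · (x_{k,j} - mean_j), divisor n-1 = 5:
  S[X,X] = ((0.3333)·(0.3333) + (2.3333)·(2.3333) + (1.3333)·(1.3333) + (-1.6667)·(-1.6667) + (-3.6667)·(-3.6667) + (1.3333)·(1.3333)) / 5 = 25.3333/5 = 5.0667
  S[X,Y] = ((0.3333)·(3.5) + (2.3333)·(1.5) + (1.3333)·(-3.5) + (-1.6667)·(-1.5) + (-3.6667)·(0.5) + (1.3333)·(-0.5)) / 5 = 0/5 = 0
  S[Y,Y] = ((3.5)·(3.5) + (1.5)·(1.5) + (-3.5)·(-3.5) + (-1.5)·(-1.5) + (0.5)·(0.5) + (-0.5)·(-0.5)) / 5 = 29.5/5 = 5.9
  S = [[5.0667, 0],
 [0, 5.9]].

Step 3 — invert S. det(S) = 5.0667·5.9 - (0)² = 29.8933.
  S^{-1} = (1/det) · [[d, -b], [-b, a]] = [[0.1974, 0],
 [0, 0.1695]].

Step 4 — quadratic form (x̄ - mu_0)^T · S^{-1} · (x̄ - mu_0):
  S^{-1} · (x̄ - mu_0) = (0.9211, -0.2542),
  (x̄ - mu_0)^T · [...] = (4.6667)·(0.9211) + (-1.5)·(-0.2542) = 4.6796.

Step 5 — scale by n: T² = 6 · 4.6796 = 28.0776.

T² ≈ 28.0776


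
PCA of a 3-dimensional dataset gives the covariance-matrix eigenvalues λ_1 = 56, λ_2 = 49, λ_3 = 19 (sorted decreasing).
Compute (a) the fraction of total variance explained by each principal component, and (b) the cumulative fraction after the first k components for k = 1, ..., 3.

Step 1 — total variance = trace(Sigma) = Σ λ_i = 56 + 49 + 19 = 124.

Step 2 — fraction explained by component i = λ_i / Σ λ:
  PC1: 56/124 = 0.4516
  PC2: 49/124 = 0.3952
  PC3: 19/124 = 0.1532

Step 3 — cumulative fraction after k components = (λ_1 + ... + λ_k) / Σ λ:
  k = 1: 56/124 = 0.4516
  k = 2: (56 + 49)/124 = 105/124 = 0.8468
  k = 3: (56 + 49 + 19)/124 = 124/124 = 1

Summary (fraction, with percent):

explained: PC1 0.4516 (45.16%), PC2 0.3952 (39.52%), PC3 0.1532 (15.32%);  cumulative: 0.4516, 0.8468, 1


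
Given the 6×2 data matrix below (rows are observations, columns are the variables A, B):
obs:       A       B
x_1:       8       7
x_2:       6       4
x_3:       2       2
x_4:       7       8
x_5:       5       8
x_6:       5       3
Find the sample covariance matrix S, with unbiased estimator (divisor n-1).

Step 1 — column means:
  mean(A) = (8 + 6 + 2 + 7 + 5 + 5) / 6 = 33/6 = 5.5
  mean(B) = (7 + 4 + 2 + 8 + 8 + 3) / 6 = 32/6 = 5.3333

Step 2 — sample covariance S[i,j] = (1/(n-1)) · Σ_k (x_{k,i} - mean_i) · (x_{k,j} - mean_j), with n-1 = 5.
  S[A,A] = ((2.5)·(2.5) + (0.5)·(0.5) + (-3.5)·(-3.5) + (1.5)·(1.5) + (-0.5)·(-0.5) + (-0.5)·(-0.5)) / 5 = 21.5/5 = 4.3
  S[A,B] = ((2.5)·(1.6667) + (0.5)·(-1.3333) + (-3.5)·(-3.3333) + (1.5)·(2.6667) + (-0.5)·(2.6667) + (-0.5)·(-2.3333)) / 5 = 19/5 = 3.8
  S[B,B] = ((1.6667)·(1.6667) + (-1.3333)·(-1.3333) + (-3.3333)·(-3.3333) + (2.6667)·(2.6667) + (2.6667)·(2.6667) + (-2.3333)·(-2.3333)) / 5 = 35.3333/5 = 7.0667

S is symmetric (S[j,i] = S[i,j]). Assembling:

S = [[4.3, 3.8],
 [3.8, 7.0667]]


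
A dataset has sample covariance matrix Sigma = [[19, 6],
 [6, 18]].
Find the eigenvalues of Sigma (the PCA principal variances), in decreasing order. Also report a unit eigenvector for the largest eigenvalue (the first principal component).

Step 1 — characteristic polynomial of 2×2 Sigma:
  det(Sigma - λI) = λ² - trace · λ + det = 0.
  trace = 19 + 18 = 37, det = 19·18 - (6)² = 306.
Step 2 — discriminant:
  Δ = trace² - 4·det = 1369 - 1224 = 145.
Step 3 — eigenvalues:
  λ = (trace ± √Δ)/2 = (37 ± 12.0416)/2,
  λ_1 = 24.5208,  λ_2 = 12.4792.

Step 4 — unit eigenvector for λ_1: solve (Sigma - λ_1 I)v = 0. First row:
  (19 - 24.5208)·v_x + (6)·v_y = 0, i.e. (-5.5208)·v_x + (6)·v_y = 0,
  so v ∝ (b, λ_1 - a) = (6, 5.5208) = u.
  ||u|| = √((6)² + (5.5208)²) = √(66.4792) ≈ 8.1535,
  v_1 = u/||u|| ≈ (0.7359, 0.6771) (||v_1|| = 1).

λ_1 = 24.5208,  λ_2 = 12.4792;  v_1 ≈ (0.7359, 0.6771)


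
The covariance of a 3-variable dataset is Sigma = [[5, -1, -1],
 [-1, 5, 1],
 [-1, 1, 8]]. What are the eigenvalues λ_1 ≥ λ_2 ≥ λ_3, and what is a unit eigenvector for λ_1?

Step 1 — characteristic polynomial p(λ) = det(λI - Sigma) = λ³ - tr·λ² + c_1·λ - det, where tr = trace, c_1 = sum of the principal 2×2 minors, det = det(Sigma):
  tr = 5 + 5 + 8 = 18,
  c_1 = (5·5 - (-1)²) + (5·8 - (-1)²) + (5·8 - (1)²) = 24 + 39 + 39 = 102,
  det = 5·(5·8 - (1)²) - (-1)·((-1)·8 - (1)·(-1)) + (-1)·((-1)·(1) - 5·(-1)) = 5·(39) - (-1)·(-7) + (-1)·(4) = 184.
  So p(λ) = λ³ - 18λ² + 102λ - 184.
Step 2 — look for an integer root (rational root theorem: any rational root is an integer divisor of 184). Testing λ = 4:
  p(4) = 64 - 288 + 408 - 184 = 0  ✓
  Dividing out (λ - 4): p(λ) = (λ - 4)(λ² - 14λ + 46).
Step 3 — remaining eigenvalues from the quadratic λ² - 14λ + 46 = 0:
  Δ = 14² - 4·46 = 196 - 184 = 12,  λ = (14 ± √12)/2 = (14 ± 3.4641)/2 ≈ 8.7321 or 5.2679.
  Sorted: λ_1 = 8.7321,  λ_2 = 5.2679,  λ_3 = 4  (check: sum = 18 = tr ✓).

Step 4 — unit eigenvector for λ_1 ≈ 8.7321: v spans the null space of (Sigma - λ_1 I), whose rows are
  r_1 = (-3.7321, -1, -1),  r_2 = (-1, -3.7321, 1),  r_3 = (-1, 1, -0.7321).
  v is orthogonal to every row, so take v ∝ r_1 × r_2 = ((-1)·(1) - (-1)·(-3.7321), (-1)·(-1) - (-3.7321)·(1), (-3.7321)·(-3.7321) - (-1)·(-1)) ≈ (-4.7321, 4.7321, 12.9282).
  Rescale (multiply by -1 so the first nonzero entry is positive): u = (4.7321, -4.7321, -12.9282).
  ||u|| = √((4.7321)² + (-4.7321)² + (-12.9282)²) = √(211.923) ≈ 14.5576,  v_1 = u/||u|| ≈ (0.3251, -0.3251, -0.8881) (||v_1|| = 1).

λ_1 = 8.7321,  λ_2 = 5.2679,  λ_3 = 4;  v_1 ≈ (0.3251, -0.3251, -0.8881)


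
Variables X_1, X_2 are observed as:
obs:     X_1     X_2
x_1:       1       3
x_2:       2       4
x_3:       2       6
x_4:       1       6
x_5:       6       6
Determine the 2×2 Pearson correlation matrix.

Step 1 — column means:
  mean(X_1) = (1 + 2 + 2 + 1 + 6) / 5 = 12/5 = 2.4
  mean(X_2) = (3 + 4 + 6 + 6 + 6) / 5 = 25/5 = 5

Step 2 — sample variances and covariances s[i,j] = (1/(n-1)) · Σ_k (x_{k,i} - mean_i) · (x_{k,j} - mean_j), with n-1 = 4:
  s[X_1,X_1] = ((-1.4)·(-1.4) + (-0.4)·(-0.4) + (-0.4)·(-0.4) + (-1.4)·(-1.4) + (3.6)·(3.6)) / 4 = 17.2/4 = 4.3
  s[X_1,X_2] = ((-1.4)·(-2) + (-0.4)·(-1) + (-0.4)·(1) + (-1.4)·(1) + (3.6)·(1)) / 4 = 5/4 = 1.25
  s[X_2,X_2] = ((-2)·(-2) + (-1)·(-1) + (1)·(1) + (1)·(1) + (1)·(1)) / 4 = 8/4 = 2
  Sample standard deviations s_i = √(s[i,i]):
  s(X_1) = √(4.3) = 2.0736
  s(X_2) = √(2) = 1.4142

Step 3 — r_{ij} = s_{ij} / (s_i · s_j):
  r[X_1,X_1] = 1 (diagonal).
  r[X_1,X_2] = 1.25 / (2.0736 · 1.4142) = 1.25 / 2.9326 = 0.4262
  r[X_2,X_2] = 1 (diagonal).

R is symmetric with unit diagonal. Assembling:

R = [[1, 0.4262],
 [0.4262, 1]]


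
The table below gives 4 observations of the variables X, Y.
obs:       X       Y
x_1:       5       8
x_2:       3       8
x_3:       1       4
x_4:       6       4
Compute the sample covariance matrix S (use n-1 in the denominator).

Step 1 — column means:
  mean(X) = (5 + 3 + 1 + 6) / 4 = 15/4 = 3.75
  mean(Y) = (8 + 8 + 4 + 4) / 4 = 24/4 = 6

Step 2 — sample covariance S[i,j] = (1/(n-1)) · Σ_k (x_{k,i} - mean_i) · (x_{k,j} - mean_j), with n-1 = 3.
  S[X,X] = ((1.25)·(1.25) + (-0.75)·(-0.75) + (-2.75)·(-2.75) + (2.25)·(2.25)) / 3 = 14.75/3 = 4.9167
  S[X,Y] = ((1.25)·(2) + (-0.75)·(2) + (-2.75)·(-2) + (2.25)·(-2)) / 3 = 2/3 = 0.6667
  S[Y,Y] = ((2)·(2) + (2)·(2) + (-2)·(-2) + (-2)·(-2)) / 3 = 16/3 = 5.3333

S is symmetric (S[j,i] = S[i,j]). Assembling:

S = [[4.9167, 0.6667],
 [0.6667, 5.3333]]


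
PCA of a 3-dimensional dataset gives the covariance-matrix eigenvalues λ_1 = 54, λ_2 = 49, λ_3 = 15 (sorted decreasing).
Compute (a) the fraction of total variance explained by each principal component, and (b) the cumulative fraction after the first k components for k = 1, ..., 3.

Step 1 — total variance = trace(Sigma) = Σ λ_i = 54 + 49 + 15 = 118.

Step 2 — fraction explained by component i = λ_i / Σ λ:
  PC1: 54/118 = 0.4576
  PC2: 49/118 = 0.4153
  PC3: 15/118 = 0.1271

Step 3 — cumulative fraction after k components = (λ_1 + ... + λ_k) / Σ λ:
  k = 1: 54/118 = 0.4576
  k = 2: (54 + 49)/118 = 103/118 = 0.8729
  k = 3: (54 + 49 + 15)/118 = 118/118 = 1

Summary (fraction, with percent):

explained: PC1 0.4576 (45.76%), PC2 0.4153 (41.53%), PC3 0.1271 (12.71%);  cumulative: 0.4576, 0.8729, 1


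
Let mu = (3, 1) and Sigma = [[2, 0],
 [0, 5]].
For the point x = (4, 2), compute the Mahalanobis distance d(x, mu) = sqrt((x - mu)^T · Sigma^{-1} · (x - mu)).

Step 1 — centre the observation: (x - mu) = (1, 1).

Step 2 — invert Sigma. det(Sigma) = 2·5 - (0)² = 10.
  Sigma^{-1} = (1/det) · [[d, -b], [-b, a]] = [[0.5, 0],
 [0, 0.2]].

Step 3 — form the quadratic (x - mu)^T · Sigma^{-1} · (x - mu):
  Sigma^{-1} · (x - mu) = (0.5, 0.2).
  (x - mu)^T · [Sigma^{-1} · (x - mu)] = (1)·(0.5) + (1)·(0.2) = 0.7.

Step 4 — take square root: d = √(0.7) ≈ 0.8367.

d(x, mu) = √(0.7) ≈ 0.8367


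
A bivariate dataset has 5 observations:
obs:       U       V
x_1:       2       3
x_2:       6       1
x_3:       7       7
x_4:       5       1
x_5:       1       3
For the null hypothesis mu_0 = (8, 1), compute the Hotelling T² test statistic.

Step 1 — sample mean vector:
  mean(U) = (2 + 6 + 7 + 5 + 1) / 5 = 21/5 = 4.2
  mean(V) = (3 + 1 + 7 + 1 + 3) / 5 = 15/5 = 3
  x̄ = (4.2, 3),  deviation x̄ - mu_0 = (4.2, 3) - (8, 1) = (-3.8, 2).

Step 2 — sample covariance matrix, S[i,j] = (1/(n-1)) · Σ_k (x_{k,i} - mean_i) · (x_{k,j} - mean_j), divisor n-1 = 4:
  S[U,U] = ((-2.2)·(-2.2) + (1.8)·(1.8) + (2.8)·(2.8) + (0.8)·(0.8) + (-3.2)·(-3.2)) / 4 = 26.8/4 = 6.7
  S[U,V] = ((-2.2)·(0) + (1.8)·(-2) + (2.8)·(4) + (0.8)·(-2) + (-3.2)·(0)) / 4 = 6/4 = 1.5
  S[V,V] = ((0)·(0) + (-2)·(-2) + (4)·(4) + (-2)·(-2) + (0)·(0)) / 4 = 24/4 = 6
  S = [[6.7, 1.5],
 [1.5, 6]].

Step 3 — invert S. det(S) = 6.7·6 - (1.5)² = 37.95.
  S^{-1} = (1/det) · [[d, -b], [-b, a]] = [[0.1581, -0.0395],
 [-0.0395, 0.1765]].

Step 4 — quadratic form (x̄ - mu_0)^T · S^{-1} · (x̄ - mu_0):
  S^{-1} · (x̄ - mu_0) = (-0.6798, 0.5033),
  (x̄ - mu_0)^T · [...] = (-3.8)·(-0.6798) + (2)·(0.5033) = 3.59.

Step 5 — scale by n: T² = 5 · 3.59 = 17.9499.

T² ≈ 17.9499


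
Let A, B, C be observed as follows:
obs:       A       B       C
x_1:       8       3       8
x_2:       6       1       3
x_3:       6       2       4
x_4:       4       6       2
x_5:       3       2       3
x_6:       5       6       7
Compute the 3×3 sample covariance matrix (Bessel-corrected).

Step 1 — column means:
  mean(A) = (8 + 6 + 6 + 4 + 3 + 5) / 6 = 32/6 = 5.3333
  mean(B) = (3 + 1 + 2 + 6 + 2 + 6) / 6 = 20/6 = 3.3333
  mean(C) = (8 + 3 + 4 + 2 + 3 + 7) / 6 = 27/6 = 4.5

Step 2 — sample covariance S[i,j] = (1/(n-1)) · Σ_k (x_{k,i} - mean_i) · (x_{k,j} - mean_j), with n-1 = 5.
  S[A,A] = ((2.6667)·(2.6667) + (0.6667)·(0.6667) + (0.6667)·(0.6667) + (-1.3333)·(-1.3333) + (-2.3333)·(-2.3333) + (-0.3333)·(-0.3333)) / 5 = 15.3333/5 = 3.0667
  S[A,B] = ((2.6667)·(-0.3333) + (0.6667)·(-2.3333) + (0.6667)·(-1.3333) + (-1.3333)·(2.6667) + (-2.3333)·(-1.3333) + (-0.3333)·(2.6667)) / 5 = -4.6667/5 = -0.9333
  S[A,C] = ((2.6667)·(3.5) + (0.6667)·(-1.5) + (0.6667)·(-0.5) + (-1.3333)·(-2.5) + (-2.3333)·(-1.5) + (-0.3333)·(2.5)) / 5 = 14/5 = 2.8
  S[B,B] = ((-0.3333)·(-0.3333) + (-2.3333)·(-2.3333) + (-1.3333)·(-1.3333) + (2.6667)·(2.6667) + (-1.3333)·(-1.3333) + (2.6667)·(2.6667)) / 5 = 23.3333/5 = 4.6667
  S[B,C] = ((-0.3333)·(3.5) + (-2.3333)·(-1.5) + (-1.3333)·(-0.5) + (2.6667)·(-2.5) + (-1.3333)·(-1.5) + (2.6667)·(2.5)) / 5 = 5/5 = 1
  S[C,C] = ((3.5)·(3.5) + (-1.5)·(-1.5) + (-0.5)·(-0.5) + (-2.5)·(-2.5) + (-1.5)·(-1.5) + (2.5)·(2.5)) / 5 = 29.5/5 = 5.9

S is symmetric (S[j,i] = S[i,j]). Assembling:

S = [[3.0667, -0.9333, 2.8],
 [-0.9333, 4.6667, 1],
 [2.8, 1, 5.9]]


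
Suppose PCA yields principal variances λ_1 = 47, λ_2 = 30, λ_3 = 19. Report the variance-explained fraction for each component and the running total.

Step 1 — total variance = trace(Sigma) = Σ λ_i = 47 + 30 + 19 = 96.

Step 2 — fraction explained by component i = λ_i / Σ λ:
  PC1: 47/96 = 0.4896
  PC2: 30/96 = 0.3125
  PC3: 19/96 = 0.1979

Step 3 — cumulative fraction after k components = (λ_1 + ... + λ_k) / Σ λ:
  k = 1: 47/96 = 0.4896
  k = 2: (47 + 30)/96 = 77/96 = 0.8021
  k = 3: (47 + 30 + 19)/96 = 96/96 = 1

Summary (fraction, with percent):

explained: PC1 0.4896 (48.96%), PC2 0.3125 (31.25%), PC3 0.1979 (19.79%);  cumulative: 0.4896, 0.8021, 1


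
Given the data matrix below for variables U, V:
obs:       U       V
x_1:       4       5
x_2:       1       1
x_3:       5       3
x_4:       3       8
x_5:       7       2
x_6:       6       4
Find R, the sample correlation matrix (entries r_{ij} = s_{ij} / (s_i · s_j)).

Step 1 — column means:
  mean(U) = (4 + 1 + 5 + 3 + 7 + 6) / 6 = 26/6 = 4.3333
  mean(V) = (5 + 1 + 3 + 8 + 2 + 4) / 6 = 23/6 = 3.8333

Step 2 — sample variances and covariances s[i,j] = (1/(n-1)) · Σ_k (x_{k,i} - mean_i) · (x_{k,j} - mean_j), with n-1 = 5:
  s[U,U] = ((-0.3333)·(-0.3333) + (-3.3333)·(-3.3333) + (0.6667)·(0.6667) + (-1.3333)·(-1.3333) + (2.6667)·(2.6667) + (1.6667)·(1.6667)) / 5 = 23.3333/5 = 4.6667
  s[U,V] = ((-0.3333)·(1.1667) + (-3.3333)·(-2.8333) + (0.6667)·(-0.8333) + (-1.3333)·(4.1667) + (2.6667)·(-1.8333) + (1.6667)·(0.1667)) / 5 = -1.6667/5 = -0.3333
  s[V,V] = ((1.1667)·(1.1667) + (-2.8333)·(-2.8333) + (-0.8333)·(-0.8333) + (4.1667)·(4.1667) + (-1.8333)·(-1.8333) + (0.1667)·(0.1667)) / 5 = 30.8333/5 = 6.1667
  Sample standard deviations s_i = √(s[i,i]):
  s(U) = √(4.6667) = 2.1602
  s(V) = √(6.1667) = 2.4833

Step 3 — r_{ij} = s_{ij} / (s_i · s_j):
  r[U,U] = 1 (diagonal).
  r[U,V] = -0.3333 / (2.1602 · 2.4833) = -0.3333 / 5.3645 = -0.0621
  r[V,V] = 1 (diagonal).

R is symmetric with unit diagonal. Assembling:

R = [[1, -0.0621],
 [-0.0621, 1]]


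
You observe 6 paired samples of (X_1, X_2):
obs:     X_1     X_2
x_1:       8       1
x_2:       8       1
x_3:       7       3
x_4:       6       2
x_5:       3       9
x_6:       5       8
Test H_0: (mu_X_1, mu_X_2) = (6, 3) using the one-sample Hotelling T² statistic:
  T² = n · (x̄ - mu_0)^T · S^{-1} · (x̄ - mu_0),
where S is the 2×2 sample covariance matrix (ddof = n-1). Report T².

Step 1 — sample mean vector:
  mean(X_1) = (8 + 8 + 7 + 6 + 3 + 5) / 6 = 37/6 = 6.1667
  mean(X_2) = (1 + 1 + 3 + 2 + 9 + 8) / 6 = 24/6 = 4
  x̄ = (6.1667, 4),  deviation x̄ - mu_0 = (6.1667, 4) - (6, 3) = (0.1667, 1).

Step 2 — sample covariance matrix, S[i,j] = (1/(n-1)) · Σ_k (x_{k,i} - mean_i) · (x_{k,j} - mean_j), divisor n-1 = 5:
  S[X_1,X_1] = ((1.8333)·(1.8333) + (1.8333)·(1.8333) + (0.8333)·(0.8333) + (-0.1667)·(-0.1667) + (-3.1667)·(-3.1667) + (-1.1667)·(-1.1667)) / 5 = 18.8333/5 = 3.7667
  S[X_1,X_2] = ((1.8333)·(-3) + (1.8333)·(-3) + (0.8333)·(-1) + (-0.1667)·(-2) + (-3.1667)·(5) + (-1.1667)·(4)) / 5 = -32/5 = -6.4
  S[X_2,X_2] = ((-3)·(-3) + (-3)·(-3) + (-1)·(-1) + (-2)·(-2) + (5)·(5) + (4)·(4)) / 5 = 64/5 = 12.8
  S = [[3.7667, -6.4],
 [-6.4, 12.8]].

Step 3 — invert S. det(S) = 3.7667·12.8 - (-6.4)² = 7.2533.
  S^{-1} = (1/det) · [[d, -b], [-b, a]] = [[1.7647, 0.8824],
 [0.8824, 0.5193]].

Step 4 — quadratic form (x̄ - mu_0)^T · S^{-1} · (x̄ - mu_0):
  S^{-1} · (x̄ - mu_0) = (1.1765, 0.6664),
  (x̄ - mu_0)^T · [...] = (0.1667)·(1.1765) + (1)·(0.6664) = 0.8624.

Step 5 — scale by n: T² = 6 · 0.8624 = 5.1746.

T² ≈ 5.1746


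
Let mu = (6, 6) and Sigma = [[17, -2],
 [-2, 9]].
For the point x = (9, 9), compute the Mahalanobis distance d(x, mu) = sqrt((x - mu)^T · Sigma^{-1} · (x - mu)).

Step 1 — centre the observation: (x - mu) = (3, 3).

Step 2 — invert Sigma. det(Sigma) = 17·9 - (-2)² = 149.
  Sigma^{-1} = (1/det) · [[d, -b], [-b, a]] = [[0.0604, 0.0134],
 [0.0134, 0.1141]].

Step 3 — form the quadratic (x - mu)^T · Sigma^{-1} · (x - mu):
  Sigma^{-1} · (x - mu) = (0.2215, 0.3826).
  (x - mu)^T · [Sigma^{-1} · (x - mu)] = (3)·(0.2215) + (3)·(0.3826) = 1.8121.

Step 4 — take square root: d = √(1.8121) ≈ 1.3461.

d(x, mu) = √(1.8121) ≈ 1.3461


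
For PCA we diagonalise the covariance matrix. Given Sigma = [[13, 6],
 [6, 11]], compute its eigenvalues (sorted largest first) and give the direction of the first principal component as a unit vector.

Step 1 — characteristic polynomial of 2×2 Sigma:
  det(Sigma - λI) = λ² - trace · λ + det = 0.
  trace = 13 + 11 = 24, det = 13·11 - (6)² = 107.
Step 2 — discriminant:
  Δ = trace² - 4·det = 576 - 428 = 148.
Step 3 — eigenvalues:
  λ = (trace ± √Δ)/2 = (24 ± 12.1655)/2,
  λ_1 = 18.0828,  λ_2 = 5.9172.

Step 4 — unit eigenvector for λ_1: solve (Sigma - λ_1 I)v = 0. First row:
  (13 - 18.0828)·v_x + (6)·v_y = 0, i.e. (-5.0828)·v_x + (6)·v_y = 0,
  so v ∝ (b, λ_1 - a) = (6, 5.0828) = u.
  ||u|| = √((6)² + (5.0828)²) = √(61.8345) ≈ 7.8635,
  v_1 = u/||u|| ≈ (0.763, 0.6464) (||v_1|| = 1).

λ_1 = 18.0828,  λ_2 = 5.9172;  v_1 ≈ (0.763, 0.6464)


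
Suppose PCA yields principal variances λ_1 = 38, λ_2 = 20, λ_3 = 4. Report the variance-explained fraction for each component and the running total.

Step 1 — total variance = trace(Sigma) = Σ λ_i = 38 + 20 + 4 = 62.

Step 2 — fraction explained by component i = λ_i / Σ λ:
  PC1: 38/62 = 0.6129
  PC2: 20/62 = 0.3226
  PC3: 4/62 = 0.0645

Step 3 — cumulative fraction after k components = (λ_1 + ... + λ_k) / Σ λ:
  k = 1: 38/62 = 0.6129
  k = 2: (38 + 20)/62 = 58/62 = 0.9355
  k = 3: (38 + 20 + 4)/62 = 62/62 = 1

Summary (fraction, with percent):

explained: PC1 0.6129 (61.29%), PC2 0.3226 (32.26%), PC3 0.0645 (6.45%);  cumulative: 0.6129, 0.9355, 1


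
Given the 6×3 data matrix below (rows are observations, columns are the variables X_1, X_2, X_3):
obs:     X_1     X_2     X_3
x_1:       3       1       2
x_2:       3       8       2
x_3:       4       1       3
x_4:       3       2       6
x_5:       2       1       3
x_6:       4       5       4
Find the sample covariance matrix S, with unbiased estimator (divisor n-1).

Step 1 — column means:
  mean(X_1) = (3 + 3 + 4 + 3 + 2 + 4) / 6 = 19/6 = 3.1667
  mean(X_2) = (1 + 8 + 1 + 2 + 1 + 5) / 6 = 18/6 = 3
  mean(X_3) = (2 + 2 + 3 + 6 + 3 + 4) / 6 = 20/6 = 3.3333

Step 2 — sample covariance S[i,j] = (1/(n-1)) · Σ_k (x_{k,i} - mean_i) · (x_{k,j} - mean_j), with n-1 = 5.
  S[X_1,X_1] = ((-0.1667)·(-0.1667) + (-0.1667)·(-0.1667) + (0.8333)·(0.8333) + (-0.1667)·(-0.1667) + (-1.1667)·(-1.1667) + (0.8333)·(0.8333)) / 5 = 2.8333/5 = 0.5667
  S[X_1,X_2] = ((-0.1667)·(-2) + (-0.1667)·(5) + (0.8333)·(-2) + (-0.1667)·(-1) + (-1.1667)·(-2) + (0.8333)·(2)) / 5 = 2/5 = 0.4
  S[X_1,X_3] = ((-0.1667)·(-1.3333) + (-0.1667)·(-1.3333) + (0.8333)·(-0.3333) + (-0.1667)·(2.6667) + (-1.1667)·(-0.3333) + (0.8333)·(0.6667)) / 5 = 0.6667/5 = 0.1333
  S[X_2,X_2] = ((-2)·(-2) + (5)·(5) + (-2)·(-2) + (-1)·(-1) + (-2)·(-2) + (2)·(2)) / 5 = 42/5 = 8.4
  S[X_2,X_3] = ((-2)·(-1.3333) + (5)·(-1.3333) + (-2)·(-0.3333) + (-1)·(2.6667) + (-2)·(-0.3333) + (2)·(0.6667)) / 5 = -4/5 = -0.8
  S[X_3,X_3] = ((-1.3333)·(-1.3333) + (-1.3333)·(-1.3333) + (-0.3333)·(-0.3333) + (2.6667)·(2.6667) + (-0.3333)·(-0.3333) + (0.6667)·(0.6667)) / 5 = 11.3333/5 = 2.2667

S is symmetric (S[j,i] = S[i,j]). Assembling:

S = [[0.5667, 0.4, 0.1333],
 [0.4, 8.4, -0.8],
 [0.1333, -0.8, 2.2667]]


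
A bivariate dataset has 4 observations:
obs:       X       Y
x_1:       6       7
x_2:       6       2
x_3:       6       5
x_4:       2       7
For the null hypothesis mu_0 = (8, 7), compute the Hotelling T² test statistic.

Step 1 — sample mean vector:
  mean(X) = (6 + 6 + 6 + 2) / 4 = 20/4 = 5
  mean(Y) = (7 + 2 + 5 + 7) / 4 = 21/4 = 5.25
  x̄ = (5, 5.25),  deviation x̄ - mu_0 = (5, 5.25) - (8, 7) = (-3, -1.75).

Step 2 — sample covariance matrix, S[i,j] = (1/(n-1)) · Σ_k (x_{k,i} - mean_i) · (x_{k,j} - mean_j), divisor n-1 = 3:
  S[X,X] = ((1)·(1) + (1)·(1) + (1)·(1) + (-3)·(-3)) / 3 = 12/3 = 4
  S[X,Y] = ((1)·(1.75) + (1)·(-3.25) + (1)·(-0.25) + (-3)·(1.75)) / 3 = -7/3 = -2.3333
  S[Y,Y] = ((1.75)·(1.75) + (-3.25)·(-3.25) + (-0.25)·(-0.25) + (1.75)·(1.75)) / 3 = 16.75/3 = 5.5833
  S = [[4, -2.3333],
 [-2.3333, 5.5833]].

Step 3 — invert S. det(S) = 4·5.5833 - (-2.3333)² = 16.8889.
  S^{-1} = (1/det) · [[d, -b], [-b, a]] = [[0.3306, 0.1382],
 [0.1382, 0.2368]].

Step 4 — quadratic form (x̄ - mu_0)^T · S^{-1} · (x̄ - mu_0):
  S^{-1} · (x̄ - mu_0) = (-1.2336, -0.8289),
  (x̄ - mu_0)^T · [...] = (-3)·(-1.2336) + (-1.75)·(-0.8289) = 5.1513.

Step 5 — scale by n: T² = 4 · 5.1513 = 20.6053.

T² ≈ 20.6053


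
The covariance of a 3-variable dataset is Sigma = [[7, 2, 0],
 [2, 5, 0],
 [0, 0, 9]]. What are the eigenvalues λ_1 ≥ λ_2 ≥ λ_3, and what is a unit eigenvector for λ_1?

Step 1 — characteristic polynomial p(λ) = det(λI - Sigma) = λ³ - tr·λ² + c_1·λ - det, where tr = trace, c_1 = sum of the principal 2×2 minors, det = det(Sigma):
  tr = 7 + 5 + 9 = 21,
  c_1 = (7·5 - (2)²) + (7·9 - (0)²) + (5·9 - (0)²) = 31 + 63 + 45 = 139,
  det = 7·(5·9 - (0)²) - (2)·((2)·9 - (0)·(0)) + (0)·((2)·(0) - 5·(0)) = 7·(45) - (2)·(18) + (0)·(0) = 279.
  So p(λ) = λ³ - 21λ² + 139λ - 279.
Step 2 — look for an integer root (rational root theorem: any rational root is an integer divisor of 279). Testing λ = 9:
  p(9) = 729 - 1701 + 1251 - 279 = 0  ✓
  Dividing out (λ - 9): p(λ) = (λ - 9)(λ² - 12λ + 31).
Step 3 — remaining eigenvalues from the quadratic λ² - 12λ + 31 = 0:
  Δ = 12² - 4·31 = 144 - 124 = 20,  λ = (12 ± √20)/2 = (12 ± 4.4721)/2 ≈ 8.2361 or 3.7639.
  Sorted: λ_1 = 9,  λ_2 = 8.2361,  λ_3 = 3.7639  (check: sum = 21 = tr ✓).

Step 4 — unit eigenvector for λ_1 = 9: v spans the null space of (Sigma - λ_1 I), whose rows are
  r_1 = (-2, 2, 0),  r_2 = (2, -4, 0),  r_3 = (0, 0, 0).
  v is orthogonal to every row, so take v ∝ r_1 × r_2 = ((2)·(0) - (0)·(-4), (0)·(2) - (-2)·(0), (-2)·(-4) - (2)·(2)) = (0, 0, 4).
  Rescale (divide by 4): u = (0, 0, 1).
  ||u|| = √((0)² + (0)² + (1)²) = √(1) = 1,  v_1 = u/||u|| ≈ (0, 0, 1) (||v_1|| = 1).

λ_1 = 9,  λ_2 = 8.2361,  λ_3 = 3.7639;  v_1 ≈ (0, 0, 1)


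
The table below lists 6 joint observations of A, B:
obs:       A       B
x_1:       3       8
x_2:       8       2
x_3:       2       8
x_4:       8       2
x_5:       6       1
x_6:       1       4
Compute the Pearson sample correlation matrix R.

Step 1 — column means:
  mean(A) = (3 + 8 + 2 + 8 + 6 + 1) / 6 = 28/6 = 4.6667
  mean(B) = (8 + 2 + 8 + 2 + 1 + 4) / 6 = 25/6 = 4.1667

Step 2 — sample variances and covariances s[i,j] = (1/(n-1)) · Σ_k (x_{k,i} - mean_i) · (x_{k,j} - mean_j), with n-1 = 5:
  s[A,A] = ((-1.6667)·(-1.6667) + (3.3333)·(3.3333) + (-2.6667)·(-2.6667) + (3.3333)·(3.3333) + (1.3333)·(1.3333) + (-3.6667)·(-3.6667)) / 5 = 47.3333/5 = 9.4667
  s[A,B] = ((-1.6667)·(3.8333) + (3.3333)·(-2.1667) + (-2.6667)·(3.8333) + (3.3333)·(-2.1667) + (1.3333)·(-3.1667) + (-3.6667)·(-0.1667)) / 5 = -34.6667/5 = -6.9333
  s[B,B] = ((3.8333)·(3.8333) + (-2.1667)·(-2.1667) + (3.8333)·(3.8333) + (-2.1667)·(-2.1667) + (-3.1667)·(-3.1667) + (-0.1667)·(-0.1667)) / 5 = 48.8333/5 = 9.7667
  Sample standard deviations s_i = √(s[i,i]):
  s(A) = √(9.4667) = 3.0768
  s(B) = √(9.7667) = 3.1252

Step 3 — r_{ij} = s_{ij} / (s_i · s_j):
  r[A,A] = 1 (diagonal).
  r[A,B] = -6.9333 / (3.0768 · 3.1252) = -6.9333 / 9.6155 = -0.7211
  r[B,B] = 1 (diagonal).

R is symmetric with unit diagonal. Assembling:

R = [[1, -0.7211],
 [-0.7211, 1]]


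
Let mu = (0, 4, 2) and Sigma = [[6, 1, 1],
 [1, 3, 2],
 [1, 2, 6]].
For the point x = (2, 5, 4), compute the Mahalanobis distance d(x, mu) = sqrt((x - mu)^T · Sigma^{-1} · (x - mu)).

Step 1 — centre the observation: (x - mu) = (2, 1, 2).

Step 2 — invert Sigma (cofactor / det for 3×3, or solve directly):
  Sigma^{-1} = [[0.1772, -0.0506, -0.0127],
 [-0.0506, 0.443, -0.1392],
 [-0.0127, -0.1392, 0.2152]].

Step 3 — form the quadratic (x - mu)^T · Sigma^{-1} · (x - mu):
  Sigma^{-1} · (x - mu) = (0.2785, 0.0633, 0.2658).
  (x - mu)^T · [Sigma^{-1} · (x - mu)] = (2)·(0.2785) + (1)·(0.0633) + (2)·(0.2658) = 1.1519.

Step 4 — take square root: d = √(1.1519) ≈ 1.0733.

d(x, mu) = √(1.1519) ≈ 1.0733


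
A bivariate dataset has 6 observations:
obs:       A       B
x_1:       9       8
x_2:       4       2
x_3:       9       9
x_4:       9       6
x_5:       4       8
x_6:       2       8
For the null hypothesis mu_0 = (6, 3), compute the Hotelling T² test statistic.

Step 1 — sample mean vector:
  mean(A) = (9 + 4 + 9 + 9 + 4 + 2) / 6 = 37/6 = 6.1667
  mean(B) = (8 + 2 + 9 + 6 + 8 + 8) / 6 = 41/6 = 6.8333
  x̄ = (6.1667, 6.8333),  deviation x̄ - mu_0 = (6.1667, 6.8333) - (6, 3) = (0.1667, 3.8333).

Step 2 — sample covariance matrix, S[i,j] = (1/(n-1)) · Σ_k (x_{k,i} - mean_i) · (x_{k,j} - mean_j), divisor n-1 = 5:
  S[A,A] = ((2.8333)·(2.8333) + (-2.1667)·(-2.1667) + (2.8333)·(2.8333) + (2.8333)·(2.8333) + (-2.1667)·(-2.1667) + (-4.1667)·(-4.1667)) / 5 = 50.8333/5 = 10.1667
  S[A,B] = ((2.8333)·(1.1667) + (-2.1667)·(-4.8333) + (2.8333)·(2.1667) + (2.8333)·(-0.8333) + (-2.1667)·(1.1667) + (-4.1667)·(1.1667)) / 5 = 10.1667/5 = 2.0333
  S[B,B] = ((1.1667)·(1.1667) + (-4.8333)·(-4.8333) + (2.1667)·(2.1667) + (-0.8333)·(-0.8333) + (1.1667)·(1.1667) + (1.1667)·(1.1667)) / 5 = 32.8333/5 = 6.5667
  S = [[10.1667, 2.0333],
 [2.0333, 6.5667]].

Step 3 — invert S. det(S) = 10.1667·6.5667 - (2.0333)² = 62.6267.
  S^{-1} = (1/det) · [[d, -b], [-b, a]] = [[0.1049, -0.0325],
 [-0.0325, 0.1623]].

Step 4 — quadratic form (x̄ - mu_0)^T · S^{-1} · (x̄ - mu_0):
  S^{-1} · (x̄ - mu_0) = (-0.107, 0.6169),
  (x̄ - mu_0)^T · [...] = (0.1667)·(-0.107) + (3.8333)·(0.6169) = 2.3469.

Step 5 — scale by n: T² = 6 · 2.3469 = 14.0813.

T² ≈ 14.0813


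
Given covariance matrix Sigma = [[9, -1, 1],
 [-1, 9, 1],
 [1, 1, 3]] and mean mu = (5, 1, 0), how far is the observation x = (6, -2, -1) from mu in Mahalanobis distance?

Step 1 — centre the observation: (x - mu) = (1, -3, -1).

Step 2 — invert Sigma (cofactor / det for 3×3, or solve directly):
  Sigma^{-1} = [[0.1182, 0.0182, -0.0455],
 [0.0182, 0.1182, -0.0455],
 [-0.0455, -0.0455, 0.3636]].

Step 3 — form the quadratic (x - mu)^T · Sigma^{-1} · (x - mu):
  Sigma^{-1} · (x - mu) = (0.1091, -0.2909, -0.2727).
  (x - mu)^T · [Sigma^{-1} · (x - mu)] = (1)·(0.1091) + (-3)·(-0.2909) + (-1)·(-0.2727) = 1.2545.

Step 4 — take square root: d = √(1.2545) ≈ 1.1201.

d(x, mu) = √(1.2545) ≈ 1.1201


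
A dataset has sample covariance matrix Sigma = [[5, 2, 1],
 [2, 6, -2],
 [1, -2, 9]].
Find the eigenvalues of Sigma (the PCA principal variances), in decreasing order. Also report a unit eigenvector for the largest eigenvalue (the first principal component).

Step 1 — characteristic polynomial p(λ) = det(λI - Sigma) = λ³ - tr·λ² + c_1·λ - det, where tr = trace, c_1 = sum of the principal 2×2 minors, det = det(Sigma):
  tr = 5 + 6 + 9 = 20,
  c_1 = (5·6 - (2)²) + (5·9 - (1)²) + (6·9 - (-2)²) = 26 + 44 + 50 = 120,
  det = 5·(6·9 - (-2)²) - (2)·((2)·9 - (-2)·(1)) + (1)·((2)·(-2) - 6·(1)) = 5·(50) - (2)·(20) + (1)·(-10) = 200.
  So p(λ) = λ³ - 20λ² + 120λ - 200.
Step 2 — look for an integer root (rational root theorem: any rational root is an integer divisor of 200). Testing λ = 10:
  p(10) = 1000 - 2000 + 1200 - 200 = 0  ✓
  Dividing out (λ - 10): p(λ) = (λ - 10)(λ² - 10λ + 20).
Step 3 — remaining eigenvalues from the quadratic λ² - 10λ + 20 = 0:
  Δ = 10² - 4·20 = 100 - 80 = 20,  λ = (10 ± √20)/2 = (10 ± 4.4721)/2 ≈ 7.2361 or 2.7639.
  Sorted: λ_1 = 10,  λ_2 = 7.2361,  λ_3 = 2.7639  (check: sum = 20 = tr ✓).

Step 4 — unit eigenvector for λ_1 = 10: v spans the null space of (Sigma - λ_1 I), whose rows are
  r_1 = (-5, 2, 1),  r_2 = (2, -4, -2),  r_3 = (1, -2, -1).
  v is orthogonal to every row, so take v ∝ r_1 × r_2 = ((2)·(-2) - (1)·(-4), (1)·(2) - (-5)·(-2), (-5)·(-4) - (2)·(2)) = (0, -8, 16).
  Rescale (divide by 8; multiply by -1 so the first nonzero entry is positive): u = (0, 1, -2).
  ||u|| = √((0)² + (1)² + (-2)²) = √(5) ≈ 2.2361,  v_1 = u/||u|| ≈ (0, 0.4472, -0.8944) (||v_1|| = 1).

λ_1 = 10,  λ_2 = 7.2361,  λ_3 = 2.7639;  v_1 ≈ (0, 0.4472, -0.8944)


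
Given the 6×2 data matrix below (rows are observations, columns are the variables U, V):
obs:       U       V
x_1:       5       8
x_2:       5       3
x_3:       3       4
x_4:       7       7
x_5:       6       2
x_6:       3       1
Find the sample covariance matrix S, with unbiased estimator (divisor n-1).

Step 1 — column means:
  mean(U) = (5 + 5 + 3 + 7 + 6 + 3) / 6 = 29/6 = 4.8333
  mean(V) = (8 + 3 + 4 + 7 + 2 + 1) / 6 = 25/6 = 4.1667

Step 2 — sample covariance S[i,j] = (1/(n-1)) · Σ_k (x_{k,i} - mean_i) · (x_{k,j} - mean_j), with n-1 = 5.
  S[U,U] = ((0.1667)·(0.1667) + (0.1667)·(0.1667) + (-1.8333)·(-1.8333) + (2.1667)·(2.1667) + (1.1667)·(1.1667) + (-1.8333)·(-1.8333)) / 5 = 12.8333/5 = 2.5667
  S[U,V] = ((0.1667)·(3.8333) + (0.1667)·(-1.1667) + (-1.8333)·(-0.1667) + (2.1667)·(2.8333) + (1.1667)·(-2.1667) + (-1.8333)·(-3.1667)) / 5 = 10.1667/5 = 2.0333
  S[V,V] = ((3.8333)·(3.8333) + (-1.1667)·(-1.1667) + (-0.1667)·(-0.1667) + (2.8333)·(2.8333) + (-2.1667)·(-2.1667) + (-3.1667)·(-3.1667)) / 5 = 38.8333/5 = 7.7667

S is symmetric (S[j,i] = S[i,j]). Assembling:

S = [[2.5667, 2.0333],
 [2.0333, 7.7667]]


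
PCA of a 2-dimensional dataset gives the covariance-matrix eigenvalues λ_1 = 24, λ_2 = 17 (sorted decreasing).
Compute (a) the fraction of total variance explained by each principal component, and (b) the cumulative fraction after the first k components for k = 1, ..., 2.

Step 1 — total variance = trace(Sigma) = Σ λ_i = 24 + 17 = 41.

Step 2 — fraction explained by component i = λ_i / Σ λ:
  PC1: 24/41 = 0.5854
  PC2: 17/41 = 0.4146

Step 3 — cumulative fraction after k components = (λ_1 + ... + λ_k) / Σ λ:
  k = 1: 24/41 = 0.5854
  k = 2: (24 + 17)/41 = 41/41 = 1

Summary (fraction, with percent):

explained: PC1 0.5854 (58.54%), PC2 0.4146 (41.46%);  cumulative: 0.5854, 1


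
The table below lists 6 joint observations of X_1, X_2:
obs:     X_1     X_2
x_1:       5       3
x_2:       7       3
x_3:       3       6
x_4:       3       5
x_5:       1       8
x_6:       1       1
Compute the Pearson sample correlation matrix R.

Step 1 — column means:
  mean(X_1) = (5 + 7 + 3 + 3 + 1 + 1) / 6 = 20/6 = 3.3333
  mean(X_2) = (3 + 3 + 6 + 5 + 8 + 1) / 6 = 26/6 = 4.3333

Step 2 — sample variances and covariances s[i,j] = (1/(n-1)) · Σ_k (x_{k,i} - mean_i) · (x_{k,j} - mean_j), with n-1 = 5:
  s[X_1,X_1] = ((1.6667)·(1.6667) + (3.6667)·(3.6667) + (-0.3333)·(-0.3333) + (-0.3333)·(-0.3333) + (-2.3333)·(-2.3333) + (-2.3333)·(-2.3333)) / 5 = 27.3333/5 = 5.4667
  s[X_1,X_2] = ((1.6667)·(-1.3333) + (3.6667)·(-1.3333) + (-0.3333)·(1.6667) + (-0.3333)·(0.6667) + (-2.3333)·(3.6667) + (-2.3333)·(-3.3333)) / 5 = -8.6667/5 = -1.7333
  s[X_2,X_2] = ((-1.3333)·(-1.3333) + (-1.3333)·(-1.3333) + (1.6667)·(1.6667) + (0.6667)·(0.6667) + (3.6667)·(3.6667) + (-3.3333)·(-3.3333)) / 5 = 31.3333/5 = 6.2667
  Sample standard deviations s_i = √(s[i,i]):
  s(X_1) = √(5.4667) = 2.3381
  s(X_2) = √(6.2667) = 2.5033

Step 3 — r_{ij} = s_{ij} / (s_i · s_j):
  r[X_1,X_1] = 1 (diagonal).
  r[X_1,X_2] = -1.7333 / (2.3381 · 2.5033) = -1.7333 / 5.853 = -0.2961
  r[X_2,X_2] = 1 (diagonal).

R is symmetric with unit diagonal. Assembling:

R = [[1, -0.2961],
 [-0.2961, 1]]


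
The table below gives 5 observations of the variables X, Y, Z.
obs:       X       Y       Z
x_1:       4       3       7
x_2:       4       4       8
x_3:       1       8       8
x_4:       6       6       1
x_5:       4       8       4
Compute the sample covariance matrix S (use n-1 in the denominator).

Step 1 — column means:
  mean(X) = (4 + 4 + 1 + 6 + 4) / 5 = 19/5 = 3.8
  mean(Y) = (3 + 4 + 8 + 6 + 8) / 5 = 29/5 = 5.8
  mean(Z) = (7 + 8 + 8 + 1 + 4) / 5 = 28/5 = 5.6

Step 2 — sample covariance S[i,j] = (1/(n-1)) · Σ_k (x_{k,i} - mean_i) · (x_{k,j} - mean_j), with n-1 = 4.
  S[X,X] = ((0.2)·(0.2) + (0.2)·(0.2) + (-2.8)·(-2.8) + (2.2)·(2.2) + (0.2)·(0.2)) / 4 = 12.8/4 = 3.2
  S[X,Y] = ((0.2)·(-2.8) + (0.2)·(-1.8) + (-2.8)·(2.2) + (2.2)·(0.2) + (0.2)·(2.2)) / 4 = -6.2/4 = -1.55
  S[X,Z] = ((0.2)·(1.4) + (0.2)·(2.4) + (-2.8)·(2.4) + (2.2)·(-4.6) + (0.2)·(-1.6)) / 4 = -16.4/4 = -4.1
  S[Y,Y] = ((-2.8)·(-2.8) + (-1.8)·(-1.8) + (2.2)·(2.2) + (0.2)·(0.2) + (2.2)·(2.2)) / 4 = 20.8/4 = 5.2
  S[Y,Z] = ((-2.8)·(1.4) + (-1.8)·(2.4) + (2.2)·(2.4) + (0.2)·(-4.6) + (2.2)·(-1.6)) / 4 = -7.4/4 = -1.85
  S[Z,Z] = ((1.4)·(1.4) + (2.4)·(2.4) + (2.4)·(2.4) + (-4.6)·(-4.6) + (-1.6)·(-1.6)) / 4 = 37.2/4 = 9.3

S is symmetric (S[j,i] = S[i,j]). Assembling:

S = [[3.2, -1.55, -4.1],
 [-1.55, 5.2, -1.85],
 [-4.1, -1.85, 9.3]]


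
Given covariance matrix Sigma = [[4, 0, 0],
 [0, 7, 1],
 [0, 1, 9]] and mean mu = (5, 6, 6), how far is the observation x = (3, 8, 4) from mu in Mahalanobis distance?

Step 1 — centre the observation: (x - mu) = (-2, 2, -2).

Step 2 — invert Sigma (cofactor / det for 3×3, or solve directly):
  Sigma^{-1} = [[0.25, 0, 0],
 [0, 0.1452, -0.0161],
 [0, -0.0161, 0.1129]].

Step 3 — form the quadratic (x - mu)^T · Sigma^{-1} · (x - mu):
  Sigma^{-1} · (x - mu) = (-0.5, 0.3226, -0.2581).
  (x - mu)^T · [Sigma^{-1} · (x - mu)] = (-2)·(-0.5) + (2)·(0.3226) + (-2)·(-0.2581) = 2.1613.

Step 4 — take square root: d = √(2.1613) ≈ 1.4701.

d(x, mu) = √(2.1613) ≈ 1.4701


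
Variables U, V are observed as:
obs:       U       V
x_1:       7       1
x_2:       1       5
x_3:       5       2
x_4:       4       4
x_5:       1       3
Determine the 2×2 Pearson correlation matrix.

Step 1 — column means:
  mean(U) = (7 + 1 + 5 + 4 + 1) / 5 = 18/5 = 3.6
  mean(V) = (1 + 5 + 2 + 4 + 3) / 5 = 15/5 = 3

Step 2 — sample variances and covariances s[i,j] = (1/(n-1)) · Σ_k (x_{k,i} - mean_i) · (x_{k,j} - mean_j), with n-1 = 4:
  s[U,U] = ((3.4)·(3.4) + (-2.6)·(-2.6) + (1.4)·(1.4) + (0.4)·(0.4) + (-2.6)·(-2.6)) / 4 = 27.2/4 = 6.8
  s[U,V] = ((3.4)·(-2) + (-2.6)·(2) + (1.4)·(-1) + (0.4)·(1) + (-2.6)·(0)) / 4 = -13/4 = -3.25
  s[V,V] = ((-2)·(-2) + (2)·(2) + (-1)·(-1) + (1)·(1) + (0)·(0)) / 4 = 10/4 = 2.5
  Sample standard deviations s_i = √(s[i,i]):
  s(U) = √(6.8) = 2.6077
  s(V) = √(2.5) = 1.5811

Step 3 — r_{ij} = s_{ij} / (s_i · s_j):
  r[U,U] = 1 (diagonal).
  r[U,V] = -3.25 / (2.6077 · 1.5811) = -3.25 / 4.1231 = -0.7882
  r[V,V] = 1 (diagonal).

R is symmetric with unit diagonal. Assembling:

R = [[1, -0.7882],
 [-0.7882, 1]]


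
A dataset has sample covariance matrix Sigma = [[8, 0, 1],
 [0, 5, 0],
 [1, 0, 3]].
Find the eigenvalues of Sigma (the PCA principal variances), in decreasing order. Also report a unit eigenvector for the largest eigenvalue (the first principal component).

Step 1 — characteristic polynomial p(λ) = det(λI - Sigma) = λ³ - tr·λ² + c_1·λ - det, where tr = trace, c_1 = sum of the principal 2×2 minors, det = det(Sigma):
  tr = 8 + 5 + 3 = 16,
  c_1 = (8·5 - (0)²) + (8·3 - (1)²) + (5·3 - (0)²) = 40 + 23 + 15 = 78,
  det = 8·(5·3 - (0)²) - (0)·((0)·3 - (0)·(1)) + (1)·((0)·(0) - 5·(1)) = 8·(15) - (0)·(0) + (1)·(-5) = 115.
  So p(λ) = λ³ - 16λ² + 78λ - 115.
Step 2 — look for an integer root (rational root theorem: any rational root is an integer divisor of 115). Testing λ = 5:
  p(5) = 125 - 400 + 390 - 115 = 0  ✓
  Dividing out (λ - 5): p(λ) = (λ - 5)(λ² - 11λ + 23).
Step 3 — remaining eigenvalues from the quadratic λ² - 11λ + 23 = 0:
  Δ = 11² - 4·23 = 121 - 92 = 29,  λ = (11 ± √29)/2 = (11 ± 5.3852)/2 ≈ 8.1926 or 2.8074.
  Sorted: λ_1 = 8.1926,  λ_2 = 5,  λ_3 = 2.8074  (check: sum = 16 = tr ✓).

Step 4 — unit eigenvector for λ_1 ≈ 8.1926: v spans the null space of (Sigma - λ_1 I), whose rows are
  r_1 = (-0.1926, 0, 1),  r_2 = (0, -3.1926, 0),  r_3 = (1, 0, -5.1926).
  v is orthogonal to every row, so take v ∝ r_1 × r_2 = ((0)·(0) - (1)·(-3.1926), (1)·(0) - (-0.1926)·(0), (-0.1926)·(-3.1926) - (0)·(0)) ≈ (3.1926, 0, 0.6148).
  Let u = (3.1926, 0, 0.6148).
  ||u|| = √((3.1926)² + (0)² + (0.6148)²) = √(10.5706) ≈ 3.2512,  v_1 = u/||u|| ≈ (0.982, 0, 0.1891) (||v_1|| = 1).

λ_1 = 8.1926,  λ_2 = 5,  λ_3 = 2.8074;  v_1 ≈ (0.982, 0, 0.1891)
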